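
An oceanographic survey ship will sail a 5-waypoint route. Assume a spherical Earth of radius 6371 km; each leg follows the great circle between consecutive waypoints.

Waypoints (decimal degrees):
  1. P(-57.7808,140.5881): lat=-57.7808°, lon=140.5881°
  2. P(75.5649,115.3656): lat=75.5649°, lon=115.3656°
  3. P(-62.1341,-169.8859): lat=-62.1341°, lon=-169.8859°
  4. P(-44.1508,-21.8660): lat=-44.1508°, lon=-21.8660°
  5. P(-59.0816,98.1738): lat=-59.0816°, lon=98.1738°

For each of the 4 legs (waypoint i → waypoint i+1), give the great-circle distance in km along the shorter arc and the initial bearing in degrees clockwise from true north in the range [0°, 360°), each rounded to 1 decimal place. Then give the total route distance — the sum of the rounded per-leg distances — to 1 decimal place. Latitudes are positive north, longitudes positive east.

Leg 1: φ1=-1.0084652, φ2=1.3188563, Δφ=2.3273215, Δλ=-0.4402157 rad; a=sin²(Δφ/2)+cosφ1·cosφ2·sin²(Δλ/2)=0.8495350375; c=2·atan2(√a, √(1-a))=2.344892498; dist=6371·c=14939.310 ≈ 14939.3 km; running total=14939.3 km
Leg 1 bearing: y=sinΔλ·cosφ2=-0.10622819, x=cosφ1·sinφ2-sinφ1·cosφ2·cosΔλ=0.70711852; θ=atan2(y, x)=-8.5435° <0 so +360° → 351.4565° ≈ 351.5°
Leg 2: φ1=1.3188563, φ2=-1.0844446, Δφ=-2.4033009, Δλ=-4.9785779 rad; a=sin²(Δφ/2)+cosφ1·cosφ2·sin²(Δλ/2)=0.9127424954; c=2·atan2(√a, √(1-a))=2.541857254; dist=6371·c=16194.173 ≈ 16194.2 km; running total=31133.5 km
Leg 2 bearing: y=sinΔλ·cosφ2=0.45094200, x=cosφ1·sinφ2-sinφ1·cosφ2·cosΔλ=-0.33944933; θ=atan2(y, x)=126.9708° ≈ 127.0°
Leg 3: φ1=-1.0844446, φ2=-0.7705768, Δφ=0.3138678, Δλ=2.5834346 rad; a=sin²(Δφ/2)+cosφ1·cosφ2·sin²(Δλ/2)=0.3343441987; c=2·atan2(√a, √(1-a))=1.233102976; dist=6371·c=7856.099 ≈ 7856.1 km; running total=38989.6 km
Leg 3 bearing: y=sinΔλ·cosφ2=0.38001048, x=cosφ1·sinφ2-sinφ1·cosφ2·cosΔλ=-0.86361140; θ=atan2(y, x)=156.2493° ≈ 156.2°
Leg 4: φ1=-0.7705768, φ2=-1.0311684, Δφ=-0.2605916, Δλ=2.0950897 rad; a=sin²(Δφ/2)+cosφ1·cosφ2·sin²(Δλ/2)=0.2934931372; c=2·atan2(√a, √(1-a))=1.145035587; dist=6371·c=7295.022 ≈ 7295.0 km; running total=46284.6 km
Leg 4 bearing: y=sinΔλ·cosφ2=0.44479982, x=cosφ1·sinφ2-sinφ1·cosφ2·cosΔλ=-0.79471553; θ=atan2(y, x)=150.7644° ≈ 150.8°

Leg 1: dist=14939.3 km, bearing=351.5°
Leg 2: dist=16194.2 km, bearing=127.0°
Leg 3: dist=7856.1 km, bearing=156.2°
Leg 4: dist=7295.0 km, bearing=150.8°
Total: 46284.6 km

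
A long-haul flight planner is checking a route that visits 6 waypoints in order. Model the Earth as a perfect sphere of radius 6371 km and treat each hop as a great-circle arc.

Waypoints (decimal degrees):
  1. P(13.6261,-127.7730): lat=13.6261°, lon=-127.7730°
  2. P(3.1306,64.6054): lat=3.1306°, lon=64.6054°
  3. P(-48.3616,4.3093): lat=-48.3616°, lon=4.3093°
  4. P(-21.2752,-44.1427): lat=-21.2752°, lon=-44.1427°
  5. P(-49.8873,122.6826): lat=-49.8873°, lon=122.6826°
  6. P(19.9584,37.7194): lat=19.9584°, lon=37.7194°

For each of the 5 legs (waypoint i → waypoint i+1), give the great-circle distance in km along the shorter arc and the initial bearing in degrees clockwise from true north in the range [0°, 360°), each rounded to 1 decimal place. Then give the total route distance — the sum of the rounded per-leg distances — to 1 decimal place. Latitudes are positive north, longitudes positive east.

Leg 1: φ1=0.2378203, φ2=0.0546393, Δφ=-0.1831810, Δλ=3.3576365 rad; a=sin²(Δφ/2)+cosφ1·cosφ2·sin²(Δλ/2)=0.9674894211; c=2·atan2(√a, √(1-a))=2.778995737; dist=6371·c=17704.982 ≈ 17705.0 km; running total=17705.0 km
Leg 1 bearing: y=sinΔλ·cosφ2=-0.21404720, x=cosφ1·sinφ2-sinφ1·cosφ2·cosΔλ=0.28283981; θ=atan2(y, x)=-37.1177° <0 so +360° → 322.8823° ≈ 322.9°
Leg 2: φ1=0.0546393, φ2=-0.8440692, Δφ=-0.8987084, Δλ=-1.0523655 rad; a=sin²(Δφ/2)+cosφ1·cosφ2·sin²(Δλ/2)=0.3560351626; c=2·atan2(√a, √(1-a))=1.278732071; dist=6371·c=8146.802 ≈ 8146.8 km; running total=25851.8 km
Leg 2 bearing: y=sinΔλ·cosφ2=-0.57712003, x=cosφ1·sinφ2-sinφ1·cosφ2·cosΔλ=-0.76421788; θ=atan2(y, x)=-142.9407° <0 so +360° → 217.0593° ≈ 217.1°
Leg 3: φ1=-0.8440692, φ2=-0.3713223, Δφ=0.4727469, Δλ=-0.8456469 rad; a=sin²(Δφ/2)+cosφ1·cosφ2·sin²(Δλ/2)=0.1590890076; c=2·atan2(√a, √(1-a))=0.820545884; dist=6371·c=5227.698 ≈ 5227.7 km; running total=31079.5 km
Leg 3 bearing: y=sinΔλ·cosφ2=-0.69739564, x=cosφ1·sinφ2-sinφ1·cosφ2·cosΔλ=0.22081237; θ=atan2(y, x)=-72.4310° <0 so +360° → 287.5690° ≈ 287.6°
Leg 4: φ1=-0.3713223, φ2=-0.8706976, Δφ=-0.4993754, Δλ=2.9116508 rad; a=sin²(Δφ/2)+cosφ1·cosφ2·sin²(Δλ/2)=0.6535414481; c=2·atan2(√a, √(1-a))=1.882922631; dist=6371·c=11996.100 ≈ 11996.1 km; running total=43075.6 km
Leg 4 bearing: y=sinΔλ·cosφ2=0.14684791, x=cosφ1·sinφ2-sinφ1·cosφ2·cosΔλ=-0.94028495; θ=atan2(y, x)=171.1236° ≈ 171.1°
Leg 5: φ1=-0.8706976, φ2=0.3483398, Δφ=1.2190374, Δλ=-1.4828876 rad; a=sin²(Δφ/2)+cosφ1·cosφ2·sin²(Δλ/2)=0.6039395366; c=2·atan2(√a, √(1-a))=1.780202491; dist=6371·c=11341.670 ≈ 11341.7 km; running total=54417.3 km
Leg 5 bearing: y=sinΔλ·cosφ2=-0.93631113, x=cosφ1·sinφ2-sinφ1·cosφ2·cosΔλ=0.28303314; θ=atan2(y, x)=-73.1807° <0 so +360° → 286.8193° ≈ 286.8°

Leg 1: dist=17705.0 km, bearing=322.9°
Leg 2: dist=8146.8 km, bearing=217.1°
Leg 3: dist=5227.7 km, bearing=287.6°
Leg 4: dist=11996.1 km, bearing=171.1°
Leg 5: dist=11341.7 km, bearing=286.8°
Total: 54417.3 km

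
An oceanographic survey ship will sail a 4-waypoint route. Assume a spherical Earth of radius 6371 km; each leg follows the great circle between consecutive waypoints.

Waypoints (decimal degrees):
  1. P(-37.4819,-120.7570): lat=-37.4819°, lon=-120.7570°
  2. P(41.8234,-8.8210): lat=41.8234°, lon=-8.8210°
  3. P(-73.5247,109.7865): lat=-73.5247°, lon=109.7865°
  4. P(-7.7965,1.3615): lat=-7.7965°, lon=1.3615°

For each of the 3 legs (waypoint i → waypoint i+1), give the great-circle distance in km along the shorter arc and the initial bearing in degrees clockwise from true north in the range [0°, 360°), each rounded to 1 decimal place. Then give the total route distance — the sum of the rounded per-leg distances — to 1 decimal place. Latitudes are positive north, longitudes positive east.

Leg 1: dist=14322.6 km, bearing=62.5°
Leg 2: dist=15321.2 km, bearing=158.2°
Leg 3: dist=9744.5 km, bearing=250.2°
Total: 39388.3 km

Leg 1: φ1=-0.6541826, φ2=0.7299560, Δφ=1.3841386, Δλ=1.9536518 rad; a=sin²(Δφ/2)+cosφ1·cosφ2·sin²(Δλ/2)=0.8133448103; c=2·atan2(√a, √(1-a))=2.248094187; dist=6371·c=14322.608 ≈ 14322.6 km; running total=14322.6 km
Leg 1 bearing: y=sinΔλ·cosφ2=0.69125225, x=cosφ1·sinφ2-sinφ1·cosφ2·cosΔλ=0.35976443; θ=atan2(y, x)=62.5051° ≈ 62.5°
Leg 2: φ1=0.7299560, φ2=-1.2832481, Δφ=-2.0132041, Δλ=2.0700914 rad; a=sin²(Δφ/2)+cosφ1·cosφ2·sin²(Δλ/2)=0.8703247810; c=2·atan2(√a, √(1-a))=2.404832937; dist=6371·c=15321.191 ≈ 15321.2 km; running total=29643.8 km
Leg 2 bearing: y=sinΔλ·cosφ2=0.24897993, x=cosφ1·sinφ2-sinφ1·cosφ2·cosΔλ=-0.62405706; θ=atan2(y, x)=158.2495° ≈ 158.2°
Leg 3: φ1=-1.2832481, φ2=-0.1360746, Δφ=1.1471735, Δλ=-1.8923732 rad; a=sin²(Δφ/2)+cosφ1·cosφ2·sin²(Δλ/2)=0.4793610892; c=2·atan2(√a, √(1-a))=1.529506774; dist=6371·c=9744.488 ≈ 9744.5 km; running total=39388.3 km
Leg 3 bearing: y=sinΔλ·cosφ2=-0.93996818, x=cosφ1·sinφ2-sinφ1·cosφ2·cosΔλ=-0.33875649; θ=atan2(y, x)=-109.8187° <0 so +360° → 250.1813° ≈ 250.2°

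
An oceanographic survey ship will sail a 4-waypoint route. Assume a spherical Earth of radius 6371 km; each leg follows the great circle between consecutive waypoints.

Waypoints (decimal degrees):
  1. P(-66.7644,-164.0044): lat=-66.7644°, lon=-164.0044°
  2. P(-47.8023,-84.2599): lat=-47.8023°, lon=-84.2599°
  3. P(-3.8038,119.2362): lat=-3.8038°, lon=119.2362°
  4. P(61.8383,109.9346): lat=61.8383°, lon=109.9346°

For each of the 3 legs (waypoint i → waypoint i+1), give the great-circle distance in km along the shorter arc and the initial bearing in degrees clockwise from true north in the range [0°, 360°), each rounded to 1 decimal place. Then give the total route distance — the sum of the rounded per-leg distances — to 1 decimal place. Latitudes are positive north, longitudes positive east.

Leg 1: dist=4813.4 km, bearing=105.4°
Leg 2: dist=13836.7 km, bearing=208.8°
Leg 3: dist=7342.3 km, bearing=355.2°
Total: 25992.4 km

Leg 1: φ1=-1.1652586, φ2=-0.8343075, Δφ=0.3309511, Δλ=1.3918041 rad; a=sin²(Δφ/2)+cosφ1·cosφ2·sin²(Δλ/2)=0.1360392890; c=2·atan2(√a, √(1-a))=0.755510772; dist=6371·c=4813.359 ≈ 4813.4 km; running total=4813.4 km
Leg 1 bearing: y=sinΔλ·cosφ2=0.66095966, x=cosφ1·sinφ2-sinφ1·cosφ2·cosΔλ=-0.18238074; θ=atan2(y, x)=105.4260° ≈ 105.4°
Leg 2: φ1=-0.8343075, φ2=-0.0663888, Δφ=0.7679187, Δλ=3.5516770 rad; a=sin²(Δφ/2)+cosφ1·cosφ2·sin²(Δλ/2)=0.7827476331; c=2·atan2(√a, √(1-a))=2.171829960; dist=6371·c=13836.729 ≈ 13836.7 km; running total=18650.1 km
Leg 2 bearing: y=sinΔλ·cosφ2=-0.39780837, x=cosφ1·sinφ2-sinφ1·cosφ2·cosΔλ=-0.72247049; θ=atan2(y, x)=-151.1618° <0 so +360° → 208.8382° ≈ 208.8°
Leg 3: φ1=-0.0663888, φ2=1.0792819, Δφ=1.1456708, Δλ=-0.1623435 rad; a=sin²(Δφ/2)+cosφ1·cosφ2·sin²(Δλ/2)=0.2968784464; c=2·atan2(√a, √(1-a))=1.152457484; dist=6371·c=7342.307 ≈ 7342.3 km; running total=25992.4 km
Leg 3 bearing: y=sinΔλ·cosφ2=-0.07628380, x=cosφ1·sinφ2-sinφ1·cosφ2·cosΔλ=0.91057527; θ=atan2(y, x)=-4.7888° <0 so +360° → 355.2112° ≈ 355.2°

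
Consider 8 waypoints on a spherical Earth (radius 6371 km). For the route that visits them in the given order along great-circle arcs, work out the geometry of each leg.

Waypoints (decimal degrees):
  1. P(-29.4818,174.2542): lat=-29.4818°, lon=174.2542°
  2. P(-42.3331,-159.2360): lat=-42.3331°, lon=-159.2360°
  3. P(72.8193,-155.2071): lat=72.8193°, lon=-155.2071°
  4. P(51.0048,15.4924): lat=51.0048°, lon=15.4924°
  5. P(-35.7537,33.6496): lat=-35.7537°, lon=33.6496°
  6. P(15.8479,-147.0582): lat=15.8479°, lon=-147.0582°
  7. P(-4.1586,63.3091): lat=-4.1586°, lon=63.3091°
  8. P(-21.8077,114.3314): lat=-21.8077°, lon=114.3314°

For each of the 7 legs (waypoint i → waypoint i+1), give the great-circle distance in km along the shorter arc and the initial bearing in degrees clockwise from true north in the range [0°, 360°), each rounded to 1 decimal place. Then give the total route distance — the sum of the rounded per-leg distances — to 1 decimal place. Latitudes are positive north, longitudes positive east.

Leg 1: dist=2765.0 km, bearing=128.3°
Leg 2: dist=12808.2 km, bearing=1.3°
Leg 3: dist=6227.7 km, bearing=7.0°
Leg 4: dist=9809.3 km, bearing=165.3°
Leg 5: dist=17800.5 km, bearing=178.0°
Leg 6: dist=16451.8 km, bearing=288.1°
Leg 7: dist=5832.6 km, bearing=114.5°
Total: 71695.1 km

Leg 1: φ1=-0.5145545, φ2=-0.7388520, Δφ=-0.2242975, Δλ=-5.8205020 rad; a=sin²(Δφ/2)+cosφ1·cosφ2·sin²(Δλ/2)=0.0463551403; c=2·atan2(√a, √(1-a))=0.434003044; dist=6371·c=2765.033 ≈ 2765.0 km; running total=2765.0 km
Leg 1 bearing: y=sinΔλ·cosφ2=0.32996139, x=cosφ1·sinφ2-sinφ1·cosφ2·cosΔλ=-0.26067383; θ=atan2(y, x)=128.3092° ≈ 128.3°
Leg 2: φ1=-0.7388520, φ2=1.2709365, Δφ=2.0097885, Δλ=0.0703176 rad; a=sin²(Δφ/2)+cosφ1·cosφ2·sin²(Δλ/2)=0.7127835325; c=2·atan2(√a, √(1-a))=2.010384762; dist=6371·c=12808.161 ≈ 12808.2 km; running total=15573.2 km
Leg 2 bearing: y=sinΔλ·cosφ2=0.02075373, x=cosφ1·sinφ2-sinφ1·cosφ2·cosΔλ=0.90468887; θ=atan2(y, x)=1.3141° ≈ 1.3°
Leg 3: φ1=1.2709365, φ2=0.8902017, Δφ=-0.3807348, Δλ=2.9792683 rad; a=sin²(Δφ/2)+cosφ1·cosφ2·sin²(Δλ/2)=0.2204557336; c=2·atan2(√a, √(1-a))=0.977510269; dist=6371·c=6227.718 ≈ 6227.7 km; running total=21800.9 km
Leg 3 bearing: y=sinΔλ·cosφ2=0.10169548, x=cosφ1·sinφ2-sinφ1·cosφ2·cosΔλ=0.82284752; θ=atan2(y, x)=7.0454° ≈ 7.0°
Leg 4: φ1=0.8902017, φ2=-0.6240198, Δφ=-1.5142215, Δλ=0.3169029 rad; a=sin²(Δφ/2)+cosφ1·cosφ2·sin²(Δλ/2)=0.4844418818; c=2·atan2(√a, √(1-a))=1.539675067; dist=6371·c=9809.270 ≈ 9809.3 km; running total=31610.2 km
Leg 4 bearing: y=sinΔλ·cosφ2=0.25289515, x=cosφ1·sinφ2-sinφ1·cosφ2·cosΔλ=-0.96699319; θ=atan2(y, x)=165.3438° ≈ 165.3°
Leg 5: φ1=-0.6240198, φ2=0.2765980, Δφ=0.9006178, Δλ=-3.1539461 rad; a=sin²(Δφ/2)+cosφ1·cosφ2·sin²(Δλ/2)=0.9700970485; c=2·atan2(√a, √(1-a))=2.793995988; dist=6371·c=17800.548 ≈ 17800.5 km; running total=49410.7 km
Leg 5 bearing: y=sinΔλ·cosφ2=0.01188358, x=cosφ1·sinφ2-sinφ1·cosφ2·cosΔλ=-0.34043184; θ=atan2(y, x)=178.0008° ≈ 178.0°
Leg 6: φ1=0.2765980, φ2=-0.0725813, Δφ=-0.3491793, Δλ=3.6716020 rad; a=sin²(Δφ/2)+cosφ1·cosφ2·sin²(Δλ/2)=0.9238126850; c=2·atan2(√a, √(1-a))=2.582290083; dist=6371·c=16451.770 ≈ 16451.8 km; running total=65862.5 km
Leg 6 bearing: y=sinΔλ·cosφ2=-0.50421040, x=cosφ1·sinφ2-sinφ1·cosφ2·cosΔλ=0.16523650; θ=atan2(y, x)=-71.8553° <0 so +360° → 288.1447° ≈ 288.1°
Leg 7: φ1=-0.0725813, φ2=-0.3806162, Δφ=-0.3080349, Δλ=0.8905071 rad; a=sin²(Δφ/2)+cosφ1·cosφ2·sin²(Δλ/2)=0.1952975423; c=2·atan2(√a, √(1-a))=0.915486508; dist=6371·c=5832.565 ≈ 5832.6 km; running total=71695.1 km
Leg 7 bearing: y=sinΔλ·cosφ2=0.72175757, x=cosφ1·sinφ2-sinφ1·cosφ2·cosΔλ=-0.32816407; θ=atan2(y, x)=114.4500° ≈ 114.5°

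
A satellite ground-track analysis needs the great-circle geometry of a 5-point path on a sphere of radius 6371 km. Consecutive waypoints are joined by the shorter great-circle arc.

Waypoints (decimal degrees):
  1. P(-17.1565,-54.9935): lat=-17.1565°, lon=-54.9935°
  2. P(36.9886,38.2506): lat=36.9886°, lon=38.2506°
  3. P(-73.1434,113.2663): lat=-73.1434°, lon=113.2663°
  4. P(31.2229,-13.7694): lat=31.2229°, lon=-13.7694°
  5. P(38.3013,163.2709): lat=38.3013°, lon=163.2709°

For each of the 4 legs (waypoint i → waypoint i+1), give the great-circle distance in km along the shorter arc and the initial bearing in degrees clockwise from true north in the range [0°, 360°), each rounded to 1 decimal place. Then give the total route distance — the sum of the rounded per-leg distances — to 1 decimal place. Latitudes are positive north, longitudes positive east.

Leg 1: dist=11425.1 km, bearing=54.8°
Leg 2: dist=13461.1 km, bearing=160.9°
Leg 3: dist=14477.6 km, bearing=243.3°
Leg 4: dist=12278.3 km, bearing=2.5°
Total: 51642.1 km

Leg 1: φ1=-0.2994374, φ2=0.6455729, Δφ=0.9450103, Δλ=1.6274166 rad; a=sin²(Δφ/2)+cosφ1·cosφ2·sin²(Δλ/2)=0.6103341669; c=2·atan2(√a, √(1-a))=1.793295970; dist=6371·c=11425.089 ≈ 11425.1 km; running total=11425.1 km
Leg 1 bearing: y=sinΔλ·cosφ2=0.79747523, x=cosφ1·sinφ2-sinφ1·cosφ2·cosΔλ=0.56155030; θ=atan2(y, x)=54.8483° ≈ 54.8°
Leg 2: φ1=0.6455729, φ2=-1.2765932, Δφ=-1.9221660, Δλ=1.3092710 rad; a=sin²(Δφ/2)+cosφ1·cosφ2·sin²(Δλ/2)=0.7579592286; c=2·atan2(√a, √(1-a))=2.112875796; dist=6371·c=13461.132 ≈ 13461.1 km; running total=24886.2 km
Leg 2 bearing: y=sinΔλ·cosφ2=0.28011717, x=cosφ1·sinφ2-sinφ1·cosφ2·cosΔλ=-0.80954464; θ=atan2(y, x)=160.9134° ≈ 160.9°
Leg 3: φ1=-1.2765932, φ2=0.5449424, Δφ=1.8215356, Δλ=-2.2171912 rad; a=sin²(Δφ/2)+cosφ1·cosφ2·sin²(Δλ/2)=0.8227277612; c=2·atan2(√a, √(1-a))=2.272415851; dist=6371·c=14477.561 ≈ 14477.6 km; running total=39363.8 km
Leg 3 bearing: y=sinΔλ·cosφ2=-0.68263806, x=cosφ1·sinφ2-sinφ1·cosφ2·cosΔλ=-0.34262580; θ=atan2(y, x)=-116.6527° <0 so +360° → 243.3473° ≈ 243.3°
Leg 4: φ1=0.5449424, φ2=0.6684838, Δφ=0.1235414, Δλ=3.0899361 rad; a=sin²(Δφ/2)+cosφ1·cosφ2·sin²(Δλ/2)=0.6744582769; c=2·atan2(√a, √(1-a))=1.927211078; dist=6371·c=12278.262 ≈ 12278.3 km; running total=51642.1 km
Leg 4 bearing: y=sinΔλ·cosφ2=0.04052006, x=cosφ1·sinφ2-sinφ1·cosφ2·cosΔλ=0.93627740; θ=atan2(y, x)=2.4781° ≈ 2.5°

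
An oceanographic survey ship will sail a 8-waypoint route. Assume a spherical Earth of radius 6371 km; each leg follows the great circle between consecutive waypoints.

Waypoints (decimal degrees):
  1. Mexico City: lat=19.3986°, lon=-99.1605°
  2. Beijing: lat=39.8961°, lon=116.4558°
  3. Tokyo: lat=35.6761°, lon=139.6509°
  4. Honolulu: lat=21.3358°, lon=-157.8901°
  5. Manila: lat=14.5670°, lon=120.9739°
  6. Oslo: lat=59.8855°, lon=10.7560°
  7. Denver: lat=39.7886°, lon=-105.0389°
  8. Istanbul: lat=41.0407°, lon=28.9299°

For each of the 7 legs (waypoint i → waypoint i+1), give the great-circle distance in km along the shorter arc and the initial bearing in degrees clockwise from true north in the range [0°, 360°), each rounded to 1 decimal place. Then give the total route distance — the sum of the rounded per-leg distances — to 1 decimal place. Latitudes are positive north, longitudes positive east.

Leg 1: φ1=0.3385694, φ2=0.6963183, Δφ=0.3577489, Δλ=3.7632144 rad; a=sin²(Δφ/2)+cosφ1·cosφ2·sin²(Δλ/2)=0.6876260131; c=2·atan2(√a, √(1-a))=1.955464982; dist=6371·c=12458.267 ≈ 12458.3 km; running total=12458.3 km
Leg 1 bearing: y=sinΔλ·cosφ2=-0.44678732, x=cosφ1·sinφ2-sinφ1·cosφ2·cosΔλ=0.81213731; θ=atan2(y, x)=-28.8168° <0 so +360° → 331.1832° ≈ 331.2°
Leg 2: φ1=0.6963183, φ2=0.6226654, Δφ=-0.0736529, Δλ=0.4048309 rad; a=sin²(Δφ/2)+cosφ1·cosφ2·sin²(Δλ/2)=0.0265434891; c=2·atan2(√a, √(1-a))=0.327302453; dist=6371·c=2085.244 ≈ 2085.2 km; running total=14543.5 km
Leg 2 bearing: y=sinΔλ·cosφ2=0.31994574, x=cosφ1·sinφ2-sinφ1·cosφ2·cosΔλ=-0.03147142; θ=atan2(y, x)=95.6178° ≈ 95.6°
Leg 3: φ1=0.6226654, φ2=0.3723800, Δφ=-0.2502855, Δλ=-5.1930701 rad; a=sin²(Δφ/2)+cosφ1·cosφ2·sin²(Δλ/2)=0.2189738721; c=2·atan2(√a, √(1-a))=0.973931351; dist=6371·c=6204.917 ≈ 6204.9 km; running total=20748.4 km
Leg 3 bearing: y=sinΔλ·cosφ2=0.82591074, x=cosφ1·sinφ2-sinφ1·cosφ2·cosΔλ=0.04437016; θ=atan2(y, x)=86.9249° ≈ 86.9°
Leg 4: φ1=0.3723800, φ2=0.2542421, Δφ=-0.1181378, Δλ=4.8670950 rad; a=sin²(Δφ/2)+cosφ1·cosφ2·sin²(Δλ/2)=0.3847882490; c=2·atan2(√a, √(1-a))=1.338283453; dist=6371·c=8526.204 ≈ 8526.2 km; running total=29274.6 km
Leg 4 bearing: y=sinΔλ·cosφ2=-0.95629499, x=cosφ1·sinφ2-sinφ1·cosφ2·cosΔλ=0.18001361; θ=atan2(y, x)=-79.3394° <0 so +360° → 280.6606° ≈ 280.7°
Leg 5: φ1=0.2542421, φ2=1.0451991, Δφ=0.7909570, Δλ=-1.9236652 rad; a=sin²(Δφ/2)+cosφ1·cosφ2·sin²(Δλ/2)=0.4751277891; c=2·atan2(√a, √(1-a))=1.521031367; dist=6371·c=9690.491 ≈ 9690.5 km; running total=38965.1 km
Leg 5 bearing: y=sinΔλ·cosφ2=-0.47081564, x=cosφ1·sinφ2-sinφ1·cosφ2·cosΔλ=0.88082809; θ=atan2(y, x)=-28.1252° <0 so +360° → 331.8748° ≈ 331.9°
Leg 6: φ1=1.0451991, φ2=0.6944421, Δφ=-0.3507571, Δλ=-2.0210023 rad; a=sin²(Δφ/2)+cosφ1·cosφ2·sin²(Δλ/2)=0.3070937028; c=2·atan2(√a, √(1-a))=1.174707879; dist=6371·c=7484.064 ≈ 7484.1 km; running total=46449.2 km
Leg 6 bearing: y=sinΔλ·cosφ2=-0.69184450, x=cosφ1·sinφ2-sinφ1·cosφ2·cosΔλ=0.61032765; θ=atan2(y, x)=-48.5821° <0 so +360° → 311.4179° ≈ 311.4°
Leg 7: φ1=0.6944421, φ2=0.7162953, Δφ=0.0218533, Δλ=2.3381967 rad; a=sin²(Δφ/2)+cosφ1·cosφ2·sin²(Δλ/2)=0.4910914000; c=2·atan2(√a, √(1-a))=1.552978184; dist=6371·c=9894.024 ≈ 9894.0 km; running total=56343.2 km
Leg 7 bearing: y=sinΔλ·cosφ2=0.54284250, x=cosφ1·sinφ2-sinφ1·cosφ2·cosΔλ=0.83964550; θ=atan2(y, x)=32.8832° ≈ 32.9°

Leg 1: dist=12458.3 km, bearing=331.2°
Leg 2: dist=2085.2 km, bearing=95.6°
Leg 3: dist=6204.9 km, bearing=86.9°
Leg 4: dist=8526.2 km, bearing=280.7°
Leg 5: dist=9690.5 km, bearing=331.9°
Leg 6: dist=7484.1 km, bearing=311.4°
Leg 7: dist=9894.0 km, bearing=32.9°
Total: 56343.2 km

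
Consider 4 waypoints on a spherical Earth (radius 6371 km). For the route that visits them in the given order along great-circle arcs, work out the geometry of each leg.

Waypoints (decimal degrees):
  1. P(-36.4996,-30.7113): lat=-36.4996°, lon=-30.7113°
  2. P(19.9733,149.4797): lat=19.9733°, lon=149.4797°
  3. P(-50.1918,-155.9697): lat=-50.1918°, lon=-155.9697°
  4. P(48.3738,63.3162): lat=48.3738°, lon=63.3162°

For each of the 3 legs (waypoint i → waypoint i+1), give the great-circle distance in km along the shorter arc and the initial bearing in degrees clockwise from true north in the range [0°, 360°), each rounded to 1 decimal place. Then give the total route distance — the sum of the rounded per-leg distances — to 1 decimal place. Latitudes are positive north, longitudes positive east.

Leg 1: dist=18177.4 km, bearing=180.6°
Leg 2: dist=9455.2 km, bearing=148.4°
Leg 3: dist=17191.4 km, bearing=281.2°
Total: 44824.0 km

Leg 1: φ1=-0.6370382, φ2=0.3485998, Δφ=0.9856380, Δλ=3.1449262 rad; a=sin²(Δφ/2)+cosφ1·cosφ2·sin²(Δλ/2)=0.9793425334; c=2·atan2(√a, √(1-a))=2.853139548; dist=6371·c=18177.352 ≈ 18177.4 km; running total=18177.4 km
Leg 1 bearing: y=sinΔλ·cosφ2=-0.00313306, x=cosφ1·sinφ2-sinφ1·cosφ2·cosΔλ=-0.28445233; θ=atan2(y, x)=-179.3689° <0 so +360° → 180.6311° ≈ 180.6°
Leg 2: φ1=0.3485998, φ2=-0.8760122, Δφ=-1.2246120, Δλ=-5.3310977 rad; a=sin²(Δφ/2)+cosφ1·cosφ2·sin²(Δλ/2)=0.4567088514; c=2·atan2(√a, √(1-a))=1.484105486; dist=6371·c=9455.236 ≈ 9455.2 km; running total=27632.6 km
Leg 2 bearing: y=sinΔλ·cosφ2=0.52154088, x=cosφ1·sinφ2-sinφ1·cosφ2·cosΔλ=-0.84882190; θ=atan2(y, x)=148.4322° ≈ 148.4°
Leg 3: φ1=-0.8760122, φ2=0.8442821, Δφ=1.7202942, Δλ=3.8272610 rad; a=sin²(Δφ/2)+cosφ1·cosφ2·sin²(Δλ/2)=0.9516911271; c=2·atan2(√a, √(1-a))=2.698388520; dist=6371·c=17191.433 ≈ 17191.4 km; running total=44824.0 km
Leg 3 bearing: y=sinΔλ·cosφ2=-0.42060819, x=cosφ1·sinφ2-sinφ1·cosφ2·cosΔλ=0.08360174; θ=atan2(y, x)=-78.7582° <0 so +360° → 281.2418° ≈ 281.2°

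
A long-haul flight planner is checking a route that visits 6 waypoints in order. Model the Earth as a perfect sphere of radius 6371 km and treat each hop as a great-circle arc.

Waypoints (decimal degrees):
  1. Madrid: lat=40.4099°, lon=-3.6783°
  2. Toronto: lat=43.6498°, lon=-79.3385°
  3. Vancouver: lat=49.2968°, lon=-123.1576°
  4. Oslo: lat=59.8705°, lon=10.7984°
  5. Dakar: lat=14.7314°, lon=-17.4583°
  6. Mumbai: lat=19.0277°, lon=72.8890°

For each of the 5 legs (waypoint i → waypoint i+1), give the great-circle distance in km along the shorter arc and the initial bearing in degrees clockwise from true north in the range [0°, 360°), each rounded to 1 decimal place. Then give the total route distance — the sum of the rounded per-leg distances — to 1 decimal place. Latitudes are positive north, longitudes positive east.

Leg 1: φ1=0.7052858, φ2=0.7618327, Δφ=0.0565469, Δλ=-1.3205196 rad; a=sin²(Δφ/2)+cosφ1·cosφ2·sin²(Δλ/2)=0.2080455461; c=2·atan2(√a, √(1-a))=0.947260928; dist=6371·c=6034.999 ≈ 6035.0 km; running total=6035.0 km
Leg 1 bearing: y=sinΔλ·cosφ2=-0.70102852, x=cosφ1·sinφ2-sinφ1·cosφ2·cosΔλ=0.40940128; θ=atan2(y, x)=-59.7150° <0 so +360° → 300.2850° ≈ 300.3°
Leg 2: φ1=0.7618327, φ2=0.8603915, Δφ=0.0985587, Δλ=-0.7647876 rad; a=sin²(Δφ/2)+cosφ1·cosφ2·sin²(Δλ/2)=0.0681275651; c=2·atan2(√a, √(1-a))=0.528141984; dist=6371·c=3364.793 ≈ 3364.8 km; running total=9399.8 km
Leg 2 bearing: y=sinΔλ·cosφ2=-0.45153165, x=cosφ1·sinφ2-sinφ1·cosφ2·cosΔλ=0.22374980; θ=atan2(y, x)=-63.6400° <0 so +360° → 296.3600° ≈ 296.4°
Leg 3: φ1=0.8603915, φ2=1.0449373, Δφ=0.1845459, Δλ=2.3379733 rad; a=sin²(Δφ/2)+cosφ1·cosφ2·sin²(Δλ/2)=0.2857695576; c=2·atan2(√a, √(1-a))=1.128007629; dist=6371·c=7186.537 ≈ 7186.5 km; running total=16586.3 km
Leg 3 bearing: y=sinΔλ·cosφ2=0.36134468, x=cosφ1·sinφ2-sinφ1·cosφ2·cosΔλ=0.82816139; θ=atan2(y, x)=23.5727° ≈ 23.6°
Leg 4: φ1=1.0449373, φ2=0.2571114, Δφ=-0.7878259, Δλ=-0.4931725 rad; a=sin²(Δφ/2)+cosφ1·cosφ2·sin²(Δλ/2)=0.1762305847; c=2·atan2(√a, √(1-a))=0.866446084; dist=6371·c=5520.128 ≈ 5520.1 km; running total=22106.4 km
Leg 4 bearing: y=sinΔλ·cosφ2=-0.45786058, x=cosφ1·sinφ2-sinφ1·cosφ2·cosΔλ=-0.60914461; θ=atan2(y, x)=-143.0698° <0 so +360° → 216.9302° ≈ 216.9°
Leg 5: φ1=0.2571114, φ2=0.3320960, Δφ=0.0749846, Δλ=1.5768579 rad; a=sin²(Δφ/2)+cosφ1·cosφ2·sin²(Δλ/2)=0.4613188149; c=2·atan2(√a, √(1-a))=1.493356580; dist=6371·c=9514.175 ≈ 9514.2 km; running total=31620.6 km
Leg 5 bearing: y=sinΔλ·cosφ2=0.94534370, x=cosφ1·sinφ2-sinφ1·cosφ2·cosΔλ=0.31676545; θ=atan2(y, x)=71.4750° ≈ 71.5°

Leg 1: dist=6035.0 km, bearing=300.3°
Leg 2: dist=3364.8 km, bearing=296.4°
Leg 3: dist=7186.5 km, bearing=23.6°
Leg 4: dist=5520.1 km, bearing=216.9°
Leg 5: dist=9514.2 km, bearing=71.5°
Total: 31620.6 km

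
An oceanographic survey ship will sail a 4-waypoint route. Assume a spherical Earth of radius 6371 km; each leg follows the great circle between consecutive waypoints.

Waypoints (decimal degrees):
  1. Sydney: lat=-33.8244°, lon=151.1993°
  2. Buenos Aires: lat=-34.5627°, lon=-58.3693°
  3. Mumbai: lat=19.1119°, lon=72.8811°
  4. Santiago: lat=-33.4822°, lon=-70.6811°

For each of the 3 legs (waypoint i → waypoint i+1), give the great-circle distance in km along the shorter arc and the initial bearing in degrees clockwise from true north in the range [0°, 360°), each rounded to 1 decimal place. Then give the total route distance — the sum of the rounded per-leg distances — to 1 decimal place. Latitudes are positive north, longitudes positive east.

Leg 1: φ1=-0.5903471, φ2=-0.6032329, Δφ=-0.0128858, Δλ=-3.6576621 rad; a=sin²(Δφ/2)+cosφ1·cosφ2·sin²(Δλ/2)=0.6396185719; c=2·atan2(√a, √(1-a))=1.853795886; dist=6371·c=11810.534 ≈ 11810.5 km; running total=11810.5 km
Leg 1 bearing: y=sinΔλ·cosφ2=0.40637155, x=cosφ1·sinφ2-sinφ1·cosφ2·cosΔλ=-0.86999355; θ=atan2(y, x)=154.9629° ≈ 155.0°
Leg 2: φ1=-0.6032329, φ2=0.3335656, Δφ=0.9367985, Δλ=2.2907516 rad; a=sin²(Δφ/2)+cosφ1·cosφ2·sin²(Δλ/2)=0.8493977666; c=2·atan2(√a, √(1-a))=2.344508624; dist=6371·c=14936.864 ≈ 14936.9 km; running total=26747.4 km
Leg 2 bearing: y=sinΔλ·cosφ2=0.71039475, x=cosφ1·sinφ2-sinφ1·cosφ2·cosΔλ=-0.08380994; θ=atan2(y, x)=96.7285° ≈ 96.7°
Leg 3: φ1=0.3335656, φ2=-0.5843746, Δφ=-0.9179402, Δλ=-2.5056331 rad; a=sin²(Δφ/2)+cosφ1·cosφ2·sin²(Δλ/2)=0.9073215196; c=2·atan2(√a, √(1-a))=2.522909766; dist=6371·c=16073.458 ≈ 16073.5 km; running total=42820.9 km
Leg 3 bearing: y=sinΔλ·cosφ2=-0.49538812, x=cosφ1·sinφ2-sinφ1·cosφ2·cosΔλ=-0.30157476; θ=atan2(y, x)=-121.3316° <0 so +360° → 238.6684° ≈ 238.7°

Leg 1: dist=11810.5 km, bearing=155.0°
Leg 2: dist=14936.9 km, bearing=96.7°
Leg 3: dist=16073.5 km, bearing=238.7°
Total: 42820.9 km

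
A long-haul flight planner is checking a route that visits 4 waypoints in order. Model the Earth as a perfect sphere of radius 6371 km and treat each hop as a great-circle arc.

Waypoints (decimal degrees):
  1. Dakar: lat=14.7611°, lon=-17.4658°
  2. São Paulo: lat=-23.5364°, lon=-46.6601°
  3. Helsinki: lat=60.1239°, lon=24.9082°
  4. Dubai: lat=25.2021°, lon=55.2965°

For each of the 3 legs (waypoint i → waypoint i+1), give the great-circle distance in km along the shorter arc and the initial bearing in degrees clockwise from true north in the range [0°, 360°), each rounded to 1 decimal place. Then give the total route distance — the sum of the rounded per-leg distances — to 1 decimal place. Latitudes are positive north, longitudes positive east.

Leg 1: φ1=0.2576298, φ2=-0.4107877, Δφ=-0.6684175, Δλ=-0.5095367 rad; a=sin²(Δφ/2)+cosφ1·cosφ2·sin²(Δλ/2)=0.1639071733; c=2·atan2(√a, √(1-a))=0.833639421; dist=6371·c=5311.117 ≈ 5311.1 km; running total=5311.1 km
Leg 1 bearing: y=sinΔλ·cosφ2=-0.44719332, x=cosφ1·sinφ2-sinφ1·cosφ2·cosΔλ=-0.59007168; θ=atan2(y, x)=-142.8429° <0 so +360° → 217.1571° ≈ 217.2°
Leg 2: φ1=-0.4107877, φ2=1.0493600, Δφ=1.4601477, Δλ=1.2491025 rad; a=sin²(Δφ/2)+cosφ1·cosφ2·sin²(Δλ/2)=0.6009351370; c=2·atan2(√a, √(1-a))=1.774063461; dist=6371·c=11302.558 ≈ 11302.6 km; running total=16613.7 km
Leg 2 bearing: y=sinΔλ·cosφ2=0.47257283, x=cosφ1·sinφ2-sinφ1·cosφ2·cosΔλ=0.85785973; θ=atan2(y, x)=28.8492° ≈ 28.8°
Leg 3: φ1=1.0493600, φ2=0.4398596, Δφ=-0.6095004, Δλ=0.5303759 rad; a=sin²(Δφ/2)+cosφ1·cosφ2·sin²(Δλ/2)=0.1209928992; c=2·atan2(√a, √(1-a))=0.710533213; dist=6371·c=4526.807 ≈ 4526.8 km; running total=21140.5 km
Leg 3 bearing: y=sinΔλ·cosφ2=0.45770577, x=cosφ1·sinφ2-sinφ1·cosφ2·cosΔλ=-0.46467182; θ=atan2(y, x)=135.4327° ≈ 135.4°

Leg 1: dist=5311.1 km, bearing=217.2°
Leg 2: dist=11302.6 km, bearing=28.8°
Leg 3: dist=4526.8 km, bearing=135.4°
Total: 21140.5 km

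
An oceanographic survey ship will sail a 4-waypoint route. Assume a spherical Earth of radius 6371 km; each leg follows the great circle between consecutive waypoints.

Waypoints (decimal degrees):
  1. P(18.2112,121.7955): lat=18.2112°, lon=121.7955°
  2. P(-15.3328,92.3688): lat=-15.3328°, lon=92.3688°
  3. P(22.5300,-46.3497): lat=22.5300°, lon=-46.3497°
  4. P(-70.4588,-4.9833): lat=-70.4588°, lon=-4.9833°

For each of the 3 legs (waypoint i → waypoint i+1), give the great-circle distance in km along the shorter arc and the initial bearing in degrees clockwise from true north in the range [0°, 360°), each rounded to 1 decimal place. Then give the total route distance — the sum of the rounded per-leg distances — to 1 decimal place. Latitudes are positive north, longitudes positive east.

Leg 1: φ1=0.3178454, φ2=-0.2676078, Δφ=-0.5854532, Δλ=-0.5135928 rad; a=sin²(Δφ/2)+cosφ1·cosφ2·sin²(Δλ/2)=0.1423644848; c=2·atan2(√a, √(1-a))=0.773784472; dist=6371·c=4929.781 ≈ 4929.8 km; running total=4929.8 km
Leg 1 bearing: y=sinΔλ·cosφ2=-0.47382211, x=cosφ1·sinφ2-sinφ1·cosφ2·cosΔλ=-0.51369248; θ=atan2(y, x)=-137.3120° <0 so +360° → 222.6880° ≈ 222.7°
Leg 2: φ1=-0.2676078, φ2=0.3932227, Δφ=0.6608305, Δλ=-2.4210946 rad; a=sin²(Δφ/2)+cosφ1·cosφ2·sin²(Δλ/2)=0.8853681351; c=2·atan2(√a, √(1-a))=2.450792232; dist=6371·c=15613.997 ≈ 15614.0 km; running total=20543.8 km
Leg 2 bearing: y=sinΔλ·cosφ2=-0.60940561, x=cosφ1·sinφ2-sinφ1·cosφ2·cosΔλ=0.18598495; θ=atan2(y, x)=-73.0283° <0 so +360° → 286.9717° ≈ 287.0°
Leg 3: φ1=0.3932227, φ2=-1.2297380, Δφ=-1.6229607, Δλ=0.7219799 rad; a=sin²(Δφ/2)+cosφ1·cosφ2·sin²(Δλ/2)=0.5646128784; c=2·atan2(√a, √(1-a))=1.700384477; dist=6371·c=10833.1495 ≈ 10833.1 km; running total=31376.9 km
Leg 3 bearing: y=sinΔλ·cosφ2=0.22105146, x=cosφ1·sinφ2-sinφ1·cosφ2·cosΔλ=-0.96666279; θ=atan2(y, x)=167.1194° ≈ 167.1°

Leg 1: dist=4929.8 km, bearing=222.7°
Leg 2: dist=15614.0 km, bearing=287.0°
Leg 3: dist=10833.1 km, bearing=167.1°
Total: 31376.9 km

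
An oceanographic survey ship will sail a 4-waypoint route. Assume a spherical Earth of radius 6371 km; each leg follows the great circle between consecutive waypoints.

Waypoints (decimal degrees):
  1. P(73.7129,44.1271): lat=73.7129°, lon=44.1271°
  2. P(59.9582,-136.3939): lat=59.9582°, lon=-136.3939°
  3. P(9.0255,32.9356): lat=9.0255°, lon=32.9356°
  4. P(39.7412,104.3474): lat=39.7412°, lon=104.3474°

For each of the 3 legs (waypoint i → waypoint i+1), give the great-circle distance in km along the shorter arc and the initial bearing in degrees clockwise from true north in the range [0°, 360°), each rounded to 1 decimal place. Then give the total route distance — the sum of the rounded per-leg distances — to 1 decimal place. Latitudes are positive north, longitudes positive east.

Leg 1: φ1=1.2865328, φ2=1.0464680, Δφ=-0.2400648, Δλ=-3.1506858 rad; a=sin²(Δφ/2)+cosφ1·cosφ2·sin²(Δλ/2)=0.1547382685; c=2·atan2(√a, √(1-a))=0.808583819; dist=6371·c=5151.488 ≈ 5151.5 km; running total=5151.5 km
Leg 1 bearing: y=sinΔλ·cosφ2=0.00455226, x=cosφ1·sinφ2-sinφ1·cosφ2·cosΔλ=0.72329567; θ=atan2(y, x)=0.3606° ≈ 0.4°
Leg 2: φ1=1.0464680, φ2=0.1575247, Δφ=-0.8889433, Δλ=2.9553573 rad; a=sin²(Δφ/2)+cosφ1·cosφ2·sin²(Δλ/2)=0.6750419594; c=2·atan2(√a, √(1-a))=1.928457017; dist=6371·c=12286.200 ≈ 12286.2 km; running total=17437.7 km
Leg 2 bearing: y=sinΔλ·cosφ2=0.18286813, x=cosφ1·sinφ2-sinφ1·cosφ2·cosΔλ=0.91869500; θ=atan2(y, x)=11.2577° ≈ 11.3°
Leg 3: φ1=0.1575247, φ2=0.6936148, Δφ=0.5360901, Δλ=1.2463710 rad; a=sin²(Δφ/2)+cosφ1·cosφ2·sin²(Δλ/2)=0.3288157366; c=2·atan2(√a, √(1-a))=1.221359709; dist=6371·c=7781.283 ≈ 7781.3 km; running total=25219.0 km
Leg 3 bearing: y=sinΔλ·cosφ2=0.72882757, x=cosφ1·sinφ2-sinφ1·cosφ2·cosΔλ=0.59295376; θ=atan2(y, x)=50.8692° ≈ 50.9°

Leg 1: dist=5151.5 km, bearing=0.4°
Leg 2: dist=12286.2 km, bearing=11.3°
Leg 3: dist=7781.3 km, bearing=50.9°
Total: 25219.0 km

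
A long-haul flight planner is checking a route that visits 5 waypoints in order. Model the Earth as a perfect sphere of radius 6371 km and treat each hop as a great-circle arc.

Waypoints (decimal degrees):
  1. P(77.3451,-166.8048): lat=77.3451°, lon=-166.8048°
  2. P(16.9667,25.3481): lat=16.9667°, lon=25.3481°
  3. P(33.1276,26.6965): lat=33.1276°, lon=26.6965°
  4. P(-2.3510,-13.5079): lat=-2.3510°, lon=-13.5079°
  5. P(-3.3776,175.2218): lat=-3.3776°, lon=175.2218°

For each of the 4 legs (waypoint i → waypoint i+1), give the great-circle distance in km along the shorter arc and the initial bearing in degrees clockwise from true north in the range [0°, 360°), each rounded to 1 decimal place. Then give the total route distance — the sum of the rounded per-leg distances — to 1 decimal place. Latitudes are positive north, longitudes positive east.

Leg 1: dist=9498.1 km, bearing=348.3°
Leg 2: dist=1802.1 km, bearing=4.0°
Leg 3: dist=5774.2 km, bearing=235.0°
Leg 4: dist=18854.4 km, bearing=236.7°
Total: 35928.8 km

Leg 1: φ1=1.3499267, φ2=0.2961248, Δφ=-1.0538019, Δλ=3.3537008 rad; a=sin²(Δφ/2)+cosφ1·cosφ2·sin²(Δλ/2)=0.4600599511; c=2·atan2(√a, √(1-a))=1.490831034; dist=6371·c=9498.085 ≈ 9498.1 km; running total=9498.1 km
Leg 1 bearing: y=sinΔλ·cosφ2=-0.20135820, x=cosφ1·sinφ2-sinφ1·cosφ2·cosΔλ=0.97625511; θ=atan2(y, x)=-11.6542° <0 so +360° → 348.3458° ≈ 348.3°
Leg 2: φ1=0.2961248, φ2=0.5781857, Δφ=0.2820609, Δλ=0.0235340 rad; a=sin²(Δφ/2)+cosφ1·cosφ2·sin²(Δλ/2)=0.0198689779; c=2·atan2(√a, √(1-a))=0.282856731; dist=6371·c=1802.080 ≈ 1802.1 km; running total=11300.2 km
Leg 2 bearing: y=sinΔλ·cosφ2=0.01970688, x=cosφ1·sinφ2-sinφ1·cosφ2·cosΔλ=0.27840339; θ=atan2(y, x)=4.0489° ≈ 4.0°
Leg 3: φ1=0.5781857, φ2=-0.0410327, Δφ=-0.6192184, Δλ=-0.7016992 rad; a=sin²(Δφ/2)+cosφ1·cosφ2·sin²(Δλ/2)=0.1916764750; c=2·atan2(√a, √(1-a))=0.906319887; dist=6371·c=5774.164 ≈ 5774.2 km; running total=17074.4 km
Leg 3 bearing: y=sinΔλ·cosφ2=-0.64497300, x=cosφ1·sinφ2-sinφ1·cosφ2·cosΔλ=-0.45139368; θ=atan2(y, x)=-124.9868° <0 so +360° → 235.0132° ≈ 235.0°
Leg 4: φ1=-0.0410327, φ2=-0.0589502, Δφ=-0.0179176, Δλ=3.2939547 rad; a=sin²(Δφ/2)+cosφ1·cosφ2·sin²(Δλ/2)=0.9917255363; c=2·atan2(√a, √(1-a))=2.959412663; dist=6371·c=18854.418 ≈ 18854.4 km; running total=35928.8 km
Leg 4 bearing: y=sinΔλ·cosφ2=-0.15150956, x=cosφ1·sinφ2-sinφ1·cosφ2·cosΔλ=-0.09934204; θ=atan2(y, x)=-123.2521° <0 so +360° → 236.7479° ≈ 236.7°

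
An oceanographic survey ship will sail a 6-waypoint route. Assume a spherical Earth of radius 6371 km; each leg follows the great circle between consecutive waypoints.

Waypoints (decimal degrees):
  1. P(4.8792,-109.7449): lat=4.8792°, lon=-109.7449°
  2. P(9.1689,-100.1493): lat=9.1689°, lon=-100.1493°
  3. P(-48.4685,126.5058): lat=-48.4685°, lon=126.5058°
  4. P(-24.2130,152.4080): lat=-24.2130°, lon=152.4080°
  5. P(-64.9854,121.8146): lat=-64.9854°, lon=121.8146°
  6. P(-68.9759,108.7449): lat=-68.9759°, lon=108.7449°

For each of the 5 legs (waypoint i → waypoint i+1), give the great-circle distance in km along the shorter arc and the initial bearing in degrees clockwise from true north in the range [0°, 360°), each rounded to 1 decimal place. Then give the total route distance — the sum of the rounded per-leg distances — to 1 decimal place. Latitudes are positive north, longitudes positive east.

Leg 1: φ1=0.0851581, φ2=0.1600275, Δφ=0.0748694, Δλ=0.1674748 rad; a=sin²(Δφ/2)+cosφ1·cosφ2·sin²(Δλ/2)=0.0082818717; c=2·atan2(√a, √(1-a))=0.182261750; dist=6371·c=1161.190 ≈ 1161.2 km; running total=1161.2 km
Leg 1 bearing: y=sinΔλ·cosφ2=0.16456317, x=cosφ1·sinφ2-sinφ1·cosφ2·cosΔλ=0.07597428; θ=atan2(y, x)=65.2185° ≈ 65.2°
Leg 2: φ1=0.1600275, φ2=-0.8459349, Δφ=-1.0059624, Δλ=3.9558778 rad; a=sin²(Δφ/2)+cosφ1·cosφ2·sin²(Δλ/2)=0.7842835184; c=2·atan2(√a, √(1-a))=2.175559217; dist=6371·c=13860.488 ≈ 13860.5 km; running total=15021.7 km
Leg 2 bearing: y=sinΔλ·cosφ2=-0.48217992, x=cosφ1·sinφ2-sinφ1·cosφ2·cosΔλ=-0.66650885; θ=atan2(y, x)=-144.1165° <0 so +360° → 215.8835° ≈ 215.9°
Leg 3: φ1=-0.8459349, φ2=-0.4225966, Δφ=0.4233383, Δλ=0.4520787 rad; a=sin²(Δφ/2)+cosφ1·cosφ2·sin²(Δλ/2)=0.0745126146; c=2·atan2(√a, √(1-a))=0.552957838; dist=6371·c=3522.894 ≈ 3522.9 km; running total=18544.6 km
Leg 3 bearing: y=sinΔλ·cosφ2=0.39840656, x=cosφ1·sinφ2-sinφ1·cosφ2·cosΔλ=0.34221945; θ=atan2(y, x)=49.3384° ≈ 49.3°
Leg 4: φ1=-0.4225966, φ2=-1.1342092, Δφ=-0.7116126, Δλ=-0.5339556 rad; a=sin²(Δφ/2)+cosφ1·cosφ2·sin²(Δλ/2)=0.1481862433; c=2·atan2(√a, √(1-a))=0.790306565; dist=6371·c=5035.043 ≈ 5035.0 km; running total=23579.6 km
Leg 4 bearing: y=sinΔλ·cosφ2=-0.21520582, x=cosφ1·sinφ2-sinφ1·cosφ2·cosΔλ=-0.67719626; θ=atan2(y, x)=-162.3703° <0 so +360° → 197.6297° ≈ 197.6°
Leg 5: φ1=-1.1342092, φ2=-1.2038566, Δφ=-0.0696474, Δλ=-0.2281093 rad; a=sin²(Δφ/2)+cosφ1·cosφ2·sin²(Δλ/2)=0.0031770616; c=2·atan2(√a, √(1-a))=0.112790635; dist=6371·c=718.589 ≈ 718.6 km; running total=24298.2 km
Leg 5 bearing: y=sinΔλ·cosφ2=-0.08112876, x=cosφ1·sinφ2-sinφ1·cosφ2·cosΔλ=-0.07801279; θ=atan2(y, x)=-133.8783° <0 so +360° → 226.1217° ≈ 226.1°

Leg 1: dist=1161.2 km, bearing=65.2°
Leg 2: dist=13860.5 km, bearing=215.9°
Leg 3: dist=3522.9 km, bearing=49.3°
Leg 4: dist=5035.0 km, bearing=197.6°
Leg 5: dist=718.6 km, bearing=226.1°
Total: 24298.2 km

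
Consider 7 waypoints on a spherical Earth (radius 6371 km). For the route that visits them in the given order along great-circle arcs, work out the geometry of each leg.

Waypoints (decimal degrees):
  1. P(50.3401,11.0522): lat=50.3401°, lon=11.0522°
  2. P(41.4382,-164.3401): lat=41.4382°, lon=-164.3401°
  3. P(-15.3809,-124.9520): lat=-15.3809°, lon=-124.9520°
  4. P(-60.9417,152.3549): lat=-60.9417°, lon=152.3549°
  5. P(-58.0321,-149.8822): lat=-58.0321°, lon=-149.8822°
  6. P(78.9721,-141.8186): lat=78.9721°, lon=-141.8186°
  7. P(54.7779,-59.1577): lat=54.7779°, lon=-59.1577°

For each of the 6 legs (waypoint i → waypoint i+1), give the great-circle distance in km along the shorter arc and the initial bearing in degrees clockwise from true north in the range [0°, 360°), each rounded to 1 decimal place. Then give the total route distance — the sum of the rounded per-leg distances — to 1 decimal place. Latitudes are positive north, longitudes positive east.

Leg 1: φ1=0.8786005, φ2=0.7232330, Δφ=-0.1553675, Δλ=-3.0611731 rad; a=sin²(Δφ/2)+cosφ1·cosφ2·sin²(Δλ/2)=0.4837107249; c=2·atan2(√a, √(1-a))=1.538212011; dist=6371·c=9799.949 ≈ 9799.9 km; running total=9799.9 km
Leg 1 bearing: y=sinΔλ·cosφ2=-0.06022315, x=cosφ1·sinφ2-sinφ1·cosφ2·cosΔλ=0.99765315; θ=atan2(y, x)=-3.4545° <0 so +360° → 356.5455° ≈ 356.5°
Leg 2: φ1=0.7232330, φ2=-0.2684473, Δφ=-0.9916804, Δλ=0.6874520 rad; a=sin²(Δφ/2)+cosφ1·cosφ2·sin²(Δλ/2)=0.3084465635; c=2·atan2(√a, √(1-a))=1.177638873; dist=6371·c=7502.737 ≈ 7502.7 km; running total=17302.6 km
Leg 2 bearing: y=sinΔλ·cosφ2=0.61184217, x=cosφ1·sinφ2-sinφ1·cosφ2·cosΔλ=-0.69201032; θ=atan2(y, x)=138.5184° ≈ 138.5°
Leg 3: φ1=-0.2684473, φ2=-1.0636333, Δφ=-0.7951860, Δλ=4.8399184 rad; a=sin²(Δφ/2)+cosφ1·cosφ2·sin²(Δλ/2)=0.3542953602; c=2·atan2(√a, √(1-a))=1.275096599; dist=6371·c=8123.640 ≈ 8123.6 km; running total=25426.2 km
Leg 3 bearing: y=sinΔλ·cosφ2=-0.48175502, x=cosφ1·sinφ2-sinφ1·cosφ2·cosΔλ=-0.82643374; θ=atan2(y, x)=-149.7607° <0 so +360° → 210.2393° ≈ 210.2°
Leg 4: φ1=-1.0636333, φ2=-1.0128512, Δφ=0.0507821, Δλ=-5.2750325 rad; a=sin²(Δφ/2)+cosφ1·cosφ2·sin²(Δλ/2)=0.0606347092; c=2·atan2(√a, √(1-a))=0.497600153; dist=6371·c=3170.211 ≈ 3170.2 km; running total=28596.4 km
Leg 4 bearing: y=sinΔλ·cosφ2=0.44782917, x=cosφ1·sinφ2-sinφ1·cosφ2·cosΔλ=-0.16517142; θ=atan2(y, x)=110.2453° ≈ 110.2°
Leg 5: φ1=-1.0128512, φ2=1.3783232, Δφ=2.3911744, Δλ=0.1407364 rad; a=sin²(Δφ/2)+cosφ1·cosφ2·sin²(Δλ/2)=0.8662025044; c=2·atan2(√a, √(1-a))=2.392643862; dist=6371·c=15243.534 ≈ 15243.5 km; running total=43839.9 km
Leg 5 bearing: y=sinΔλ·cosφ2=0.02683225, x=cosφ1·sinφ2-sinφ1·cosφ2·cosΔλ=0.68034031; θ=atan2(y, x)=2.2585° ≈ 2.3°
Leg 6: φ1=1.3783232, φ2=0.9560547, Δφ=-0.4222684, Δλ=1.4427049 rad; a=sin²(Δφ/2)+cosφ1·cosφ2·sin²(Δλ/2)=0.0920348415; c=2·atan2(√a, √(1-a))=0.616459827; dist=6371·c=3927.466 ≈ 3927.5 km; running total=47767.4 km
Leg 6 bearing: y=sinΔλ·cosφ2=0.57202246, x=cosφ1·sinφ2-sinφ1·cosφ2·cosΔλ=0.08395253; θ=atan2(y, x)=81.6506° ≈ 81.7°

Leg 1: dist=9799.9 km, bearing=356.5°
Leg 2: dist=7502.7 km, bearing=138.5°
Leg 3: dist=8123.6 km, bearing=210.2°
Leg 4: dist=3170.2 km, bearing=110.2°
Leg 5: dist=15243.5 km, bearing=2.3°
Leg 6: dist=3927.5 km, bearing=81.7°
Total: 47767.4 km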